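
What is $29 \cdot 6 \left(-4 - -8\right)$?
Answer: $696$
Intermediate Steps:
$29 \cdot 6 \left(-4 - -8\right) = 174 \left(-4 + 8\right) = 174 \cdot 4 = 696$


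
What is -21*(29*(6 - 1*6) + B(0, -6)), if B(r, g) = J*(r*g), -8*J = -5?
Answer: 0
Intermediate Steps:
J = 5/8 (J = -⅛*(-5) = 5/8 ≈ 0.62500)
B(r, g) = 5*g*r/8 (B(r, g) = 5*(r*g)/8 = 5*(g*r)/8 = 5*g*r/8)
-21*(29*(6 - 1*6) + B(0, -6)) = -21*(29*(6 - 1*6) + (5/8)*(-6)*0) = -21*(29*(6 - 6) + 0) = -21*(29*0 + 0) = -21*(0 + 0) = -21*0 = 0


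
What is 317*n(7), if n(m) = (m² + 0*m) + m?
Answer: 17752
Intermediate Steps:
n(m) = m + m² (n(m) = (m² + 0) + m = m² + m = m + m²)
317*n(7) = 317*(7*(1 + 7)) = 317*(7*8) = 317*56 = 17752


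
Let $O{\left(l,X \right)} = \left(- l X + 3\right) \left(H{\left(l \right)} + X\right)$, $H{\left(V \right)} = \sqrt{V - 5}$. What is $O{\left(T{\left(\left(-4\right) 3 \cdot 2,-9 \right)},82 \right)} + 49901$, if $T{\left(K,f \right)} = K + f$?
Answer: $272039 + 2709 i \sqrt{38} \approx 2.7204 \cdot 10^{5} + 16699.0 i$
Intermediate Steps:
$H{\left(V \right)} = \sqrt{-5 + V}$
$O{\left(l,X \right)} = \left(3 - X l\right) \left(X + \sqrt{-5 + l}\right)$ ($O{\left(l,X \right)} = \left(- l X + 3\right) \left(\sqrt{-5 + l} + X\right) = \left(- X l + 3\right) \left(X + \sqrt{-5 + l}\right) = \left(3 - X l\right) \left(X + \sqrt{-5 + l}\right)$)
$O{\left(T{\left(\left(-4\right) 3 \cdot 2,-9 \right)},82 \right)} + 49901 = \left(3 \cdot 82 + 3 \sqrt{-5 + \left(\left(-4\right) 3 \cdot 2 - 9\right)} - \left(\left(-4\right) 3 \cdot 2 - 9\right) 82^{2} - 82 \left(\left(-4\right) 3 \cdot 2 - 9\right) \sqrt{-5 + \left(\left(-4\right) 3 \cdot 2 - 9\right)}\right) + 49901 = \left(246 + 3 \sqrt{-5 - 33} - \left(\left(-12\right) 2 - 9\right) 6724 - 82 \left(\left(-12\right) 2 - 9\right) \sqrt{-5 - 33}\right) + 49901 = \left(246 + 3 \sqrt{-5 - 33} - \left(-24 - 9\right) 6724 - 82 \left(-24 - 9\right) \sqrt{-5 - 33}\right) + 49901 = \left(246 + 3 \sqrt{-5 - 33} - \left(-33\right) 6724 - 82 \left(-33\right) \sqrt{-5 - 33}\right) + 49901 = \left(246 + 3 \sqrt{-38} + 221892 - 82 \left(-33\right) \sqrt{-38}\right) + 49901 = \left(246 + 3 i \sqrt{38} + 221892 - 82 \left(-33\right) i \sqrt{38}\right) + 49901 = \left(246 + 3 i \sqrt{38} + 221892 + 2706 i \sqrt{38}\right) + 49901 = \left(222138 + 2709 i \sqrt{38}\right) + 49901 = 272039 + 2709 i \sqrt{38}$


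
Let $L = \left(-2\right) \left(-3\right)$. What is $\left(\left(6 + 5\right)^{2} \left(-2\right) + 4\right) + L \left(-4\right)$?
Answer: $-262$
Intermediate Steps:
$L = 6$
$\left(\left(6 + 5\right)^{2} \left(-2\right) + 4\right) + L \left(-4\right) = \left(\left(6 + 5\right)^{2} \left(-2\right) + 4\right) + 6 \left(-4\right) = \left(11^{2} \left(-2\right) + 4\right) - 24 = \left(121 \left(-2\right) + 4\right) - 24 = \left(-242 + 4\right) - 24 = -238 - 24 = -262$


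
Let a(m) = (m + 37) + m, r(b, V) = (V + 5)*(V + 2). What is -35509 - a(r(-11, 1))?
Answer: -35582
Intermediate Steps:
r(b, V) = (2 + V)*(5 + V) (r(b, V) = (5 + V)*(2 + V) = (2 + V)*(5 + V))
a(m) = 37 + 2*m (a(m) = (37 + m) + m = 37 + 2*m)
-35509 - a(r(-11, 1)) = -35509 - (37 + 2*(10 + 1² + 7*1)) = -35509 - (37 + 2*(10 + 1 + 7)) = -35509 - (37 + 2*18) = -35509 - (37 + 36) = -35509 - 1*73 = -35509 - 73 = -35582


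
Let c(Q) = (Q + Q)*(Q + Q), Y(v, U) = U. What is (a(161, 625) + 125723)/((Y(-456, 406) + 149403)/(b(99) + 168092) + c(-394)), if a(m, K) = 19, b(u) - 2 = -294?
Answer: 21099507600/104194553009 ≈ 0.20250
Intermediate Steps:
b(u) = -292 (b(u) = 2 - 294 = -292)
c(Q) = 4*Q² (c(Q) = (2*Q)*(2*Q) = 4*Q²)
(a(161, 625) + 125723)/((Y(-456, 406) + 149403)/(b(99) + 168092) + c(-394)) = (19 + 125723)/((406 + 149403)/(-292 + 168092) + 4*(-394)²) = 125742/(149809/167800 + 4*155236) = 125742/(149809*(1/167800) + 620944) = 125742/(149809/167800 + 620944) = 125742/(104194553009/167800) = 125742*(167800/104194553009) = 21099507600/104194553009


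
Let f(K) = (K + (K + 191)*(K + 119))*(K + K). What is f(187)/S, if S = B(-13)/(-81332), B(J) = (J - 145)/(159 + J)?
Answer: 257259070315720/79 ≈ 3.2564e+12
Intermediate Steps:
B(J) = (-145 + J)/(159 + J)
f(K) = 2*K*(K + (119 + K)*(191 + K)) (f(K) = (K + (191 + K)*(119 + K))*(2*K) = (K + (119 + K)*(191 + K))*(2*K) = 2*K*(K + (119 + K)*(191 + K)))
S = 79/5937236 (S = ((-145 - 13)/(159 - 13))/(-81332) = (-158/146)*(-1/81332) = ((1/146)*(-158))*(-1/81332) = -79/73*(-1/81332) = 79/5937236 ≈ 1.3306e-5)
f(187)/S = (2*187*(22729 + 187**2 + 311*187))/(79/5937236) = (2*187*(22729 + 34969 + 58157))*(5937236/79) = (2*187*115855)*(5937236/79) = 43329770*(5937236/79) = 257259070315720/79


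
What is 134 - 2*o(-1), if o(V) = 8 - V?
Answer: 116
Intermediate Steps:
134 - 2*o(-1) = 134 - 2*(8 - 1*(-1)) = 134 - 2*(8 + 1) = 134 - 2*9 = 134 - 18 = 116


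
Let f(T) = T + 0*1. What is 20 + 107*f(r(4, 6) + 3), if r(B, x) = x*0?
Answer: 341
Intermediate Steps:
r(B, x) = 0
f(T) = T (f(T) = T + 0 = T)
20 + 107*f(r(4, 6) + 3) = 20 + 107*(0 + 3) = 20 + 107*3 = 20 + 321 = 341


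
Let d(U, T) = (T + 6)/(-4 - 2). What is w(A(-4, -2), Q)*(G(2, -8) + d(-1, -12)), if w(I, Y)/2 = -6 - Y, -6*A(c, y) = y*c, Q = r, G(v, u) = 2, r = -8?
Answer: 12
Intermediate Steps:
Q = -8
A(c, y) = -c*y/6 (A(c, y) = -y*c/6 = -c*y/6)
w(I, Y) = -12 - 2*Y (w(I, Y) = 2*(-6 - Y) = -12 - 2*Y)
d(U, T) = -1 - T/6 (d(U, T) = (6 + T)/(-6) = (6 + T)*(-⅙) = -1 - T/6)
w(A(-4, -2), Q)*(G(2, -8) + d(-1, -12)) = (-12 - 2*(-8))*(2 + (-1 - ⅙*(-12))) = (-12 + 16)*(2 + (-1 + 2)) = 4*(2 + 1) = 4*3 = 12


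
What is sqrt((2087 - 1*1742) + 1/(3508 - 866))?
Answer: sqrt(2408159222)/2642 ≈ 18.574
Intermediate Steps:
sqrt((2087 - 1*1742) + 1/(3508 - 866)) = sqrt((2087 - 1742) + 1/2642) = sqrt(345 + 1/2642) = sqrt(911491/2642) = sqrt(2408159222)/2642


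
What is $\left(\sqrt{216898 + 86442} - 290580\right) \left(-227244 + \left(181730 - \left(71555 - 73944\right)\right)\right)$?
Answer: $12531262500 - 86250 \sqrt{75835} \approx 1.2508 \cdot 10^{10}$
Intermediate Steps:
$\left(\sqrt{216898 + 86442} - 290580\right) \left(-227244 + \left(181730 - \left(71555 - 73944\right)\right)\right) = \left(\sqrt{303340} - 290580\right) \left(-227244 + \left(181730 - \left(71555 - 73944\right)\right)\right) = \left(2 \sqrt{75835} - 290580\right) \left(-227244 + \left(181730 - -2389\right)\right) = \left(-290580 + 2 \sqrt{75835}\right) \left(-227244 + \left(181730 + 2389\right)\right) = \left(-290580 + 2 \sqrt{75835}\right) \left(-227244 + 184119\right) = \left(-290580 + 2 \sqrt{75835}\right) \left(-43125\right) = 12531262500 - 86250 \sqrt{75835}$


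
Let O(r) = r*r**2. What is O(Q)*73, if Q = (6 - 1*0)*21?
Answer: 146027448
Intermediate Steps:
Q = 126 (Q = (6 + 0)*21 = 6*21 = 126)
O(r) = r**3
O(Q)*73 = 126**3*73 = 2000376*73 = 146027448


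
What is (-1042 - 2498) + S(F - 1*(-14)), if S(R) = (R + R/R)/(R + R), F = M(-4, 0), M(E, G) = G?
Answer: -99105/28 ≈ -3539.5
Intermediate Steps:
F = 0
S(R) = (1 + R)/(2*R) (S(R) = (R + 1)/((2*R)) = (1 + R)*(1/(2*R)) = (1 + R)/(2*R))
(-1042 - 2498) + S(F - 1*(-14)) = (-1042 - 2498) + (1 + (0 - 1*(-14)))/(2*(0 - 1*(-14))) = -3540 + (1 + (0 + 14))/(2*(0 + 14)) = -3540 + (½)*(1 + 14)/14 = -3540 + (½)*(1/14)*15 = -3540 + 15/28 = -99105/28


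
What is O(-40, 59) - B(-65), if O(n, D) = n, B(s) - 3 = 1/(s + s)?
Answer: -5589/130 ≈ -42.992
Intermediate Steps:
B(s) = 3 + 1/(2*s) (B(s) = 3 + 1/(s + s) = 3 + 1/(2*s))
O(-40, 59) - B(-65) = -40 - (3 + (1/2)/(-65)) = -40 - (3 + (1/2)*(-1/65)) = -40 - (3 - 1/130) = -40 - 1*389/130 = -40 - 389/130 = -5589/130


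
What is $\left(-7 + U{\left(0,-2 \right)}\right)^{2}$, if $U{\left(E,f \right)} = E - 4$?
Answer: $121$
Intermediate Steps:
$U{\left(E,f \right)} = -4 + E$
$\left(-7 + U{\left(0,-2 \right)}\right)^{2} = \left(-7 + \left(-4 + 0\right)\right)^{2} = \left(-7 - 4\right)^{2} = \left(-11\right)^{2} = 121$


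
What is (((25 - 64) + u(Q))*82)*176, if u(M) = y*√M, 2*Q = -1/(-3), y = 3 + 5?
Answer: -562848 + 57728*√6/3 ≈ -5.1571e+5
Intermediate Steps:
y = 8
Q = ⅙ (Q = (-1/(-3))/2 = (-1*(-⅓))/2 = (½)*(⅓) = ⅙ ≈ 0.16667)
u(M) = 8*√M
(((25 - 64) + u(Q))*82)*176 = (((25 - 64) + 8*√(⅙))*82)*176 = ((-39 + 8*(√6/6))*82)*176 = ((-39 + 4*√6/3)*82)*176 = (-3198 + 328*√6/3)*176 = -562848 + 57728*√6/3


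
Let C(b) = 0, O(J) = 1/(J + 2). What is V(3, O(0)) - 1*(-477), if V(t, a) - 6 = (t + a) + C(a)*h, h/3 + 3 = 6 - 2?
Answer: 973/2 ≈ 486.50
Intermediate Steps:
O(J) = 1/(2 + J)
h = 3 (h = -9 + 3*(6 - 2) = -9 + 3*4 = -9 + 12 = 3)
V(t, a) = 6 + a + t (V(t, a) = 6 + ((t + a) + 0*3) = 6 + ((a + t) + 0) = 6 + (a + t) = 6 + a + t)
V(3, O(0)) - 1*(-477) = (6 + 1/(2 + 0) + 3) - 1*(-477) = (6 + 1/2 + 3) + 477 = (6 + ½ + 3) + 477 = 19/2 + 477 = 973/2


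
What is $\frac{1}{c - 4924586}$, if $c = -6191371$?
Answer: $- \frac{1}{11115957} \approx -8.9961 \cdot 10^{-8}$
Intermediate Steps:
$\frac{1}{c - 4924586} = \frac{1}{-6191371 - 4924586} = \frac{1}{-11115957} = - \frac{1}{11115957}$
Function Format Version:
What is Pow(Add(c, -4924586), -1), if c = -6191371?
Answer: Rational(-1, 11115957) ≈ -8.9961e-8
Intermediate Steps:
Pow(Add(c, -4924586), -1) = Pow(Add(-6191371, -4924586), -1) = Pow(-11115957, -1) = Rational(-1, 11115957)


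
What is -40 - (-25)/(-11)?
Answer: -465/11 ≈ -42.273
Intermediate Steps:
-40 - (-25)/(-11) = -40 - (-25)*(-1)/11 = -40 - 5*5/11 = -40 - 25/11 = -465/11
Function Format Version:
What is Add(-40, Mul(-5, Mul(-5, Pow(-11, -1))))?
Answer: Rational(-465, 11) ≈ -42.273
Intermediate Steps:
Add(-40, Mul(-5, Mul(-5, Pow(-11, -1)))) = Add(-40, Mul(-5, Mul(-5, Rational(-1, 11)))) = Add(-40, Mul(-5, Rational(5, 11))) = Add(-40, Rational(-25, 11)) = Rational(-465, 11)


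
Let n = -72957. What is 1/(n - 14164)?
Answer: -1/87121 ≈ -1.1478e-5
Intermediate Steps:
1/(n - 14164) = 1/(-72957 - 14164) = 1/(-87121) = -1/87121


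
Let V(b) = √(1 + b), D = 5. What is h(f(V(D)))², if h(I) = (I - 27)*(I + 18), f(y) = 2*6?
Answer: 202500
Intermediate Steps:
f(y) = 12
h(I) = (-27 + I)*(18 + I)
h(f(V(D)))² = (-486 + 12² - 9*12)² = (-486 + 144 - 108)² = (-450)² = 202500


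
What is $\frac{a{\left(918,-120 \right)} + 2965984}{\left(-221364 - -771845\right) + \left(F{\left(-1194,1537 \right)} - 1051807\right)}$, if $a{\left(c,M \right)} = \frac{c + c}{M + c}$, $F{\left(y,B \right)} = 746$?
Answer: $- \frac{197238089}{33288570} \approx -5.9251$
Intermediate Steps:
$a{\left(c,M \right)} = \frac{2 c}{M + c}$
$\frac{a{\left(918,-120 \right)} + 2965984}{\left(-221364 - -771845\right) + \left(F{\left(-1194,1537 \right)} - 1051807\right)} = \frac{2 \cdot 918 \frac{1}{-120 + 918} + 2965984}{\left(-221364 - -771845\right) + \left(746 - 1051807\right)} = \frac{2 \cdot 918 \cdot \frac{1}{798} + 2965984}{\left(-221364 + 771845\right) + \left(746 - 1051807\right)} = \frac{2 \cdot 918 \cdot \frac{1}{798} + 2965984}{550481 - 1051061} = \frac{\frac{306}{133} + 2965984}{-500580} = \frac{394476178}{133} \left(- \frac{1}{500580}\right) = - \frac{197238089}{33288570}$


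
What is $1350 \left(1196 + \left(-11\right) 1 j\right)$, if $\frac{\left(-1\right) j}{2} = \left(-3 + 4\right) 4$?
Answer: $1733400$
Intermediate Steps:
$j = -8$ ($j = - 2 \left(-3 + 4\right) 4 = - 2 \cdot 1 \cdot 4 = \left(-2\right) 4 = -8$)
$1350 \left(1196 + \left(-11\right) 1 j\right) = 1350 \left(1196 + \left(-11\right) 1 \left(-8\right)\right) = 1350 \left(1196 - -88\right) = 1350 \left(1196 + 88\right) = 1350 \cdot 1284 = 1733400$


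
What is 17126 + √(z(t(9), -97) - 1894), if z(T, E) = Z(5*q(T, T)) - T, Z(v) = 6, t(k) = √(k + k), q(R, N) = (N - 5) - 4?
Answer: 17126 + √(-1888 - 3*√2) ≈ 17126.0 + 43.5*I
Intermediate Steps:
q(R, N) = -9 + N (q(R, N) = (-5 + N) - 4 = -9 + N)
t(k) = √2*√k (t(k) = √(2*k) = √2*√k)
z(T, E) = 6 - T
17126 + √(z(t(9), -97) - 1894) = 17126 + √((6 - √2*√9) - 1894) = 17126 + √((6 - √2*3) - 1894) = 17126 + √((6 - 3*√2) - 1894) = 17126 + √(-1888 - 3*√2)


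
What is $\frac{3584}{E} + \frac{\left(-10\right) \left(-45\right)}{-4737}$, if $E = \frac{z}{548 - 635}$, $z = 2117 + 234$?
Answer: $- \frac{492697482}{3712229} \approx -132.72$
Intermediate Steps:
$z = 2351$
$E = - \frac{2351}{87}$ ($E = \frac{2351}{548 - 635} = \frac{2351}{-87} = 2351 \left(- \frac{1}{87}\right) = - \frac{2351}{87} \approx -27.023$)
$\frac{3584}{E} + \frac{\left(-10\right) \left(-45\right)}{-4737} = \frac{3584}{- \frac{2351}{87}} + \frac{\left(-10\right) \left(-45\right)}{-4737} = 3584 \left(- \frac{87}{2351}\right) + 450 \left(- \frac{1}{4737}\right) = - \frac{311808}{2351} - \frac{150}{1579} = - \frac{492697482}{3712229}$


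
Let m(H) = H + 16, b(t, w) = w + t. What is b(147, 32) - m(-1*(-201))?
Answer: -38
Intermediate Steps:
b(t, w) = t + w
m(H) = 16 + H
b(147, 32) - m(-1*(-201)) = (147 + 32) - (16 - 1*(-201)) = 179 - (16 + 201) = 179 - 1*217 = 179 - 217 = -38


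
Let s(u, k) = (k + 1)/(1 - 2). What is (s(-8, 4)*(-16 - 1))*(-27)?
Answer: -2295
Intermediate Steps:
s(u, k) = -1 - k (s(u, k) = (1 + k)/(-1) = (1 + k)*(-1) = -1 - k)
(s(-8, 4)*(-16 - 1))*(-27) = ((-1 - 1*4)*(-16 - 1))*(-27) = ((-1 - 4)*(-17))*(-27) = -5*(-17)*(-27) = 85*(-27) = -2295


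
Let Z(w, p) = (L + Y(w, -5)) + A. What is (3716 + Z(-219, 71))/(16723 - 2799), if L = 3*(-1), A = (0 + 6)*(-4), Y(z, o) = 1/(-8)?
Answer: 29511/111392 ≈ 0.26493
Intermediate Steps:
Y(z, o) = -⅛
A = -24 (A = 6*(-4) = -24)
L = -3
Z(w, p) = -217/8 (Z(w, p) = (-3 - ⅛) - 24 = -25/8 - 24 = -217/8)
(3716 + Z(-219, 71))/(16723 - 2799) = (3716 - 217/8)/(16723 - 2799) = (29511/8)/13924 = (29511/8)*(1/13924) = 29511/111392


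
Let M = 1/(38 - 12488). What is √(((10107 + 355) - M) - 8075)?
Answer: √14799639198/2490 ≈ 48.857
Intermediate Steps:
M = -1/12450 (M = 1/(-12450) = -1/12450 ≈ -8.0321e-5)
√(((10107 + 355) - M) - 8075) = √(((10107 + 355) - 1*(-1/12450)) - 8075) = √((10462 + 1/12450) - 8075) = √(130251901/12450 - 8075) = √(29718151/12450) = √14799639198/2490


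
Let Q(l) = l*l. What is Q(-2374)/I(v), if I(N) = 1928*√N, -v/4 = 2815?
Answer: -1408969*I*√2815/2713660 ≈ -27.548*I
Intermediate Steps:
Q(l) = l²
v = -11260 (v = -4*2815 = -11260)
Q(-2374)/I(v) = (-2374)²/((1928*√(-11260))) = 5635876/((1928*(2*I*√2815))) = 5635876/((3856*I*√2815)) = 5635876*(-I*√2815/10854640) = -1408969*I*√2815/2713660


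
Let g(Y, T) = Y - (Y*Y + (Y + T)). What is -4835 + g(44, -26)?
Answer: -6745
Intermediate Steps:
g(Y, T) = -T - Y² (g(Y, T) = Y - (Y² + (T + Y)) = Y - (T + Y + Y²) = Y + (-T - Y - Y²) = -T - Y²)
-4835 + g(44, -26) = -4835 + (-1*(-26) - 1*44²) = -4835 + (26 - 1*1936) = -4835 + (26 - 1936) = -4835 - 1910 = -6745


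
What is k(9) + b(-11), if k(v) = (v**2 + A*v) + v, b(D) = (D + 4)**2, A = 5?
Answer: 184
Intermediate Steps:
b(D) = (4 + D)**2
k(v) = v**2 + 6*v (k(v) = (v**2 + 5*v) + v = v**2 + 6*v)
k(9) + b(-11) = 9*(6 + 9) + (4 - 11)**2 = 9*15 + (-7)**2 = 135 + 49 = 184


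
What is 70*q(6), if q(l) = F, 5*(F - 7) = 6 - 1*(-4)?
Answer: 630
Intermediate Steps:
F = 9 (F = 7 + (6 - 1*(-4))/5 = 7 + (6 + 4)/5 = 7 + (⅕)*10 = 7 + 2 = 9)
q(l) = 9
70*q(6) = 70*9 = 630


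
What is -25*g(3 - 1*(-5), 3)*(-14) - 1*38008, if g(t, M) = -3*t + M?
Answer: -45358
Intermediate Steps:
g(t, M) = M - 3*t
-25*g(3 - 1*(-5), 3)*(-14) - 1*38008 = -25*(3 - 3*(3 - 1*(-5)))*(-14) - 1*38008 = -25*(3 - 3*(3 + 5))*(-14) - 38008 = -25*(3 - 3*8)*(-14) - 38008 = -25*(3 - 24)*(-14) - 38008 = -25*(-21)*(-14) - 38008 = 525*(-14) - 38008 = -7350 - 38008 = -45358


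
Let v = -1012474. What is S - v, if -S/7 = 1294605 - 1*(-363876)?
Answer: -10596893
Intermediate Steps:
S = -11609367 (S = -7*(1294605 - 1*(-363876)) = -7*(1294605 + 363876) = -7*1658481 = -11609367)
S - v = -11609367 - 1*(-1012474) = -11609367 + 1012474 = -10596893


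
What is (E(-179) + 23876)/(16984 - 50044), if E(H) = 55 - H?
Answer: -2411/3306 ≈ -0.72928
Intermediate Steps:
(E(-179) + 23876)/(16984 - 50044) = ((55 - 1*(-179)) + 23876)/(16984 - 50044) = ((55 + 179) + 23876)/(-33060) = (234 + 23876)*(-1/33060) = 24110*(-1/33060) = -2411/3306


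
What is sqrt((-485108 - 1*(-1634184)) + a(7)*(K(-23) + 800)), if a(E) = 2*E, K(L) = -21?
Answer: sqrt(1159982) ≈ 1077.0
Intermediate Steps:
sqrt((-485108 - 1*(-1634184)) + a(7)*(K(-23) + 800)) = sqrt((-485108 - 1*(-1634184)) + (2*7)*(-21 + 800)) = sqrt((-485108 + 1634184) + 14*779) = sqrt(1149076 + 10906) = sqrt(1159982)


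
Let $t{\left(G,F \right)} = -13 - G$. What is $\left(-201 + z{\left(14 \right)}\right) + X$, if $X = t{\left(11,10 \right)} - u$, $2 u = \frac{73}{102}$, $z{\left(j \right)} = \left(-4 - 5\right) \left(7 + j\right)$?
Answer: $- \frac{84529}{204} \approx -414.36$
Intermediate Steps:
$z{\left(j \right)} = -63 - 9 j$ ($z{\left(j \right)} = - 9 \left(7 + j\right) = -63 - 9 j$)
$u = \frac{73}{204}$ ($u = \frac{73 \cdot \frac{1}{102}}{2} = \frac{1}{2} \cdot \frac{73}{102} = \frac{73}{204} \approx 0.35784$)
$X = - \frac{4969}{204}$ ($X = \left(-13 - 11\right) - \frac{73}{204} = -24 - \frac{73}{204} = - \frac{4969}{204} \approx -24.358$)
$\left(-201 + z{\left(14 \right)}\right) + X = \left(-201 - 189\right) - \frac{4969}{204} = -390 - \frac{4969}{204} = - \frac{84529}{204}$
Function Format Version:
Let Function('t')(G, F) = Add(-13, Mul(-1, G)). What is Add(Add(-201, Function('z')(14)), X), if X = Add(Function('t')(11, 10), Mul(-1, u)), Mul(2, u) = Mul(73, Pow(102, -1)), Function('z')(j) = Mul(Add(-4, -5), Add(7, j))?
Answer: Rational(-84529, 204) ≈ -414.36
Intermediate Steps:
Function('z')(j) = Add(-63, Mul(-9, j)) (Function('z')(j) = Mul(-9, Add(7, j)) = Add(-63, Mul(-9, j)))
u = Rational(73, 204) (u = Mul(Rational(1, 2), Mul(73, Pow(102, -1))) = Mul(Rational(1, 2), Mul(73, Rational(1, 102))) = Mul(Rational(1, 2), Rational(73, 102)) = Rational(73, 204) ≈ 0.35784)
X = Rational(-4969, 204) (X = Add(Add(-13, Mul(-1, 11)), Mul(-1, Rational(73, 204))) = Add(Add(-13, -11), Rational(-73, 204)) = Add(-24, Rational(-73, 204)) = Rational(-4969, 204) ≈ -24.358)
Add(Add(-201, Function('z')(14)), X) = Add(Add(-201, Add(-63, Mul(-9, 14))), Rational(-4969, 204)) = Add(Add(-201, Add(-63, -126)), Rational(-4969, 204)) = Add(Add(-201, -189), Rational(-4969, 204)) = Add(-390, Rational(-4969, 204)) = Rational(-84529, 204)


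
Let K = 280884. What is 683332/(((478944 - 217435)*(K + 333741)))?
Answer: 683332/160729969125 ≈ 4.2514e-6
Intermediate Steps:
683332/(((478944 - 217435)*(K + 333741))) = 683332/(((478944 - 217435)*(280884 + 333741))) = 683332/((261509*614625)) = 683332/160729969125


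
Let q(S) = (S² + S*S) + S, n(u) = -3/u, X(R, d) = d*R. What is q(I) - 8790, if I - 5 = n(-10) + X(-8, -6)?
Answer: -76373/25 ≈ -3054.9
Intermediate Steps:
X(R, d) = R*d
I = 533/10 (I = 5 + (-3/(-10) - 8*(-6)) = 5 + (-3*(-⅒) + 48) = 5 + (3/10 + 48) = 5 + 483/10 = 533/10 ≈ 53.300)
q(S) = S + 2*S² (q(S) = (S² + S²) + S = 2*S² + S = S + 2*S²)
q(I) - 8790 = 533*(1 + 2*(533/10))/10 - 8790 = 533*(1 + 533/5)/10 - 8790 = (533/10)*(538/5) - 8790 = 143377/25 - 8790 = -76373/25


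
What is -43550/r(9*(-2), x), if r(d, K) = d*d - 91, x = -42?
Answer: -43550/233 ≈ -186.91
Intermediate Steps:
r(d, K) = -91 + d² (r(d, K) = d² - 91 = -91 + d²)
-43550/r(9*(-2), x) = -43550/(-91 + (9*(-2))²) = -43550/(-91 + (-18)²) = -43550/(-91 + 324) = -43550/233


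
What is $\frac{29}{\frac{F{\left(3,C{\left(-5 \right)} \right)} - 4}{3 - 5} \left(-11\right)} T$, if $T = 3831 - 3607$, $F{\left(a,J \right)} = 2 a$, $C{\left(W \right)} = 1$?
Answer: $\frac{6496}{11} \approx 590.54$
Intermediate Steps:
$T = 224$ ($T = 3831 - 3607 = 224$)
$\frac{29}{\frac{F{\left(3,C{\left(-5 \right)} \right)} - 4}{3 - 5} \left(-11\right)} T = \frac{29}{\frac{2 \cdot 3 - 4}{3 - 5} \left(-11\right)} 224 = \frac{29}{\frac{6 - 4}{-2} \left(-11\right)} 224 = \frac{29}{2 \left(- \frac{1}{2}\right) \left(-11\right)} 224 = \frac{29}{\left(-1\right) \left(-11\right)} 224 = \frac{29}{11} \cdot 224 = \frac{6496}{11}$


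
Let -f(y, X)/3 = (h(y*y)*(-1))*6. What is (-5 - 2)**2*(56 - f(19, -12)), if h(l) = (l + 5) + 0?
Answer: -320068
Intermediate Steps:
h(l) = 5 + l (h(l) = (5 + l) + 0 = 5 + l)
f(y, X) = 90 + 18*y**2 (f(y, X) = -3*(5 + y*y)*(-1)*6 = -3*(5 + y**2)*(-1)*6 = -3*(-5 - y**2)*6 = -3*(-30 - 6*y**2) = 90 + 18*y**2)
(-5 - 2)**2*(56 - f(19, -12)) = (-5 - 2)**2*(56 - (90 + 18*19**2)) = (-7)**2*(56 - (90 + 18*361)) = 49*(56 - (90 + 6498)) = 49*(56 - 1*6588) = 49*(56 - 6588) = 49*(-6532) = -320068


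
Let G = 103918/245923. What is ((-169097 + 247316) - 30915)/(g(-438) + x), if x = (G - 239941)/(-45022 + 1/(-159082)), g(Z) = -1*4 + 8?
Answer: 8331876811034386956/1643232553337831 ≈ 5070.4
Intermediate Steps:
g(Z) = 4 (g(Z) = -4 + 8 = 4)
G = 103918/245923 (G = 103918*(1/245923) = 103918/245923 ≈ 0.42256)
x = 1877387343943650/352269440683003 (x = (103918/245923 - 239941)/(-45022 + 1/(-159082)) = -59006906625/(245923*(-45022 - 1/159082)) = -59006906625/(245923*(-7162189805/159082)) = -59006906625/245923*(-159082/7162189805) = 1877387343943650/352269440683003 ≈ 5.3294)
((-169097 + 247316) - 30915)/(g(-438) + x) = ((-169097 + 247316) - 30915)/(4 + 1877387343943650/352269440683003) = (78219 - 30915)/(3286465106675662/352269440683003) = 47304*(352269440683003/3286465106675662) = 8331876811034386956/1643232553337831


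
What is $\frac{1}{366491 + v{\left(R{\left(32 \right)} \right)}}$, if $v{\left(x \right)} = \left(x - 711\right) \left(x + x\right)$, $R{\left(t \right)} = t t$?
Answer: $\frac{1}{1007515} \approx 9.9254 \cdot 10^{-7}$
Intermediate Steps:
$R{\left(t \right)} = t^{2}$
$v{\left(x \right)} = 2 x \left(-711 + x\right)$ ($v{\left(x \right)} = \left(-711 + x\right) 2 x = 2 x \left(-711 + x\right)$)
$\frac{1}{366491 + v{\left(R{\left(32 \right)} \right)}} = \frac{1}{366491 + 2 \cdot 32^{2} \left(-711 + 32^{2}\right)} = \frac{1}{366491 + 2 \cdot 1024 \left(-711 + 1024\right)} = \frac{1}{366491 + 2 \cdot 1024 \cdot 313} = \frac{1}{366491 + 641024} = \frac{1}{1007515}$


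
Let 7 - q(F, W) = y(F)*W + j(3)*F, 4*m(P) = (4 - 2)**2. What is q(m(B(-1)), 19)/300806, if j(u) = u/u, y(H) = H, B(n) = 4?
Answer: -13/300806 ≈ -4.3217e-5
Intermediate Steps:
m(P) = 1 (m(P) = (4 - 2)**2/4 = (1/4)*2**2 = (1/4)*4 = 1)
j(u) = 1
q(F, W) = 7 - F - F*W (q(F, W) = 7 - (F*W + 1*F) = 7 - (F*W + F) = 7 - (F + F*W) = 7 + (-F - F*W) = 7 - F - F*W)
q(m(B(-1)), 19)/300806 = (7 - 1*1 - 1*1*19)/300806 = (7 - 1 - 19)*(1/300806) = -13*1/300806 = -13/300806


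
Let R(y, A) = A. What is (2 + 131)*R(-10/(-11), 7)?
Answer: 931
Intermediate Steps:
(2 + 131)*R(-10/(-11), 7) = (2 + 131)*7 = 133*7 = 931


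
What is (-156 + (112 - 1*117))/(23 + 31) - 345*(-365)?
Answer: 6799789/54 ≈ 1.2592e+5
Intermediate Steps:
(-156 + (112 - 1*117))/(23 + 31) - 345*(-365) = (-156 + (112 - 117))/54 + 125925 = (-156 - 5)*(1/54) + 125925 = -161*1/54 + 125925 = -161/54 + 125925 = 6799789/54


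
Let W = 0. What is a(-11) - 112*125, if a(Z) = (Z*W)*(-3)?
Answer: -14000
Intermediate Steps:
a(Z) = 0 (a(Z) = (Z*0)*(-3) = 0*(-3) = 0)
a(-11) - 112*125 = 0 - 112*125 = 0 - 14000 = -14000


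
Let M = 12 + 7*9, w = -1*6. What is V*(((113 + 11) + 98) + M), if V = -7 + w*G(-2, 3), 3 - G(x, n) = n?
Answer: -2079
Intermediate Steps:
w = -6
M = 75 (M = 12 + 63 = 75)
G(x, n) = 3 - n
V = -7 (V = -7 - 6*(3 - 1*3) = -7 - 6*(3 - 3) = -7 - 6*0 = -7 + 0 = -7)
V*(((113 + 11) + 98) + M) = -7*(((113 + 11) + 98) + 75) = -7*((124 + 98) + 75) = -7*(222 + 75) = -7*297 = -2079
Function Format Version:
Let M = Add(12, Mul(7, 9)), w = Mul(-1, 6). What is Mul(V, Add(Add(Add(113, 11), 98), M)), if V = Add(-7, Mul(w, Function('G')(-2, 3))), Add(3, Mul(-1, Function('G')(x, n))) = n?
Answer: -2079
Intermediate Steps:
w = -6
M = 75 (M = Add(12, 63) = 75)
Function('G')(x, n) = Add(3, Mul(-1, n))
V = -7 (V = Add(-7, Mul(-6, Add(3, Mul(-1, 3)))) = Add(-7, Mul(-6, Add(3, -3))) = Add(-7, Mul(-6, 0)) = Add(-7, 0) = -7)
Mul(V, Add(Add(Add(113, 11), 98), M)) = Mul(-7, Add(Add(Add(113, 11), 98), 75)) = Mul(-7, Add(Add(124, 98), 75)) = Mul(-7, Add(222, 75)) = Mul(-7, 297) = -2079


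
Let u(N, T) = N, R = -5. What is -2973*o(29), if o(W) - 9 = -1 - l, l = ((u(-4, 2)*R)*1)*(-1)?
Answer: -83244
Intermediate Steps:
l = -20 (l = (-4*(-5)*1)*(-1) = (20*1)*(-1) = 20*(-1) = -20)
o(W) = 28 (o(W) = 9 + (-1 - 1*(-20)) = 9 + (-1 + 20) = 9 + 19 = 28)
-2973*o(29) = -2973*28 = -83244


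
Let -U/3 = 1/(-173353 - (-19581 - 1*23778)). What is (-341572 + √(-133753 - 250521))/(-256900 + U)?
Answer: 44402310568/33395458597 - 129994*I*√384274/33395458597 ≈ 1.3296 - 0.002413*I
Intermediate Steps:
U = 3/129994 (U = -3/(-173353 - (-19581 - 1*23778)) = -3/(-173353 - (-19581 - 23778)) = -3/(-173353 - 1*(-43359)) = -3/(-173353 + 43359) = -3/(-129994) = -3*(-1/129994) = 3/129994 ≈ 2.3078e-5)
(-341572 + √(-133753 - 250521))/(-256900 + U) = (-341572 + √(-133753 - 250521))/(-256900 + 3/129994) = (-341572 + √(-384274))/(-33395458597/129994) = (-341572 + I*√384274)*(-129994/33395458597) = 44402310568/33395458597 - 129994*I*√384274/33395458597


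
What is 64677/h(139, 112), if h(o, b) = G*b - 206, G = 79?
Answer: 64677/8642 ≈ 7.4840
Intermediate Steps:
h(o, b) = -206 + 79*b (h(o, b) = 79*b - 206 = -206 + 79*b)
64677/h(139, 112) = 64677/(-206 + 79*112) = 64677/(-206 + 8848) = 64677/8642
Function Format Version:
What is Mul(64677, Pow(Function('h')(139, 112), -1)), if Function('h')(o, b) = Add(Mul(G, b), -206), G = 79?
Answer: Rational(64677, 8642) ≈ 7.4840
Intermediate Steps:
Function('h')(o, b) = Add(-206, Mul(79, b)) (Function('h')(o, b) = Add(Mul(79, b), -206) = Add(-206, Mul(79, b)))
Mul(64677, Pow(Function('h')(139, 112), -1)) = Mul(64677, Pow(Add(-206, Mul(79, 112)), -1)) = Mul(64677, Pow(Add(-206, 8848), -1)) = Mul(64677, Pow(8642, -1)) = Mul(64677, Rational(1, 8642)) = Rational(64677, 8642)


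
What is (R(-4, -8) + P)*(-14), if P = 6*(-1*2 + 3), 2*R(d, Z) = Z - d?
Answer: -56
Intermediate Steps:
R(d, Z) = Z/2 - d/2 (R(d, Z) = (Z - d)/2 = Z/2 - d/2)
P = 6 (P = 6*(-2 + 3) = 6*1 = 6)
(R(-4, -8) + P)*(-14) = (((1/2)*(-8) - 1/2*(-4)) + 6)*(-14) = ((-4 + 2) + 6)*(-14) = (-2 + 6)*(-14) = 4*(-14) = -56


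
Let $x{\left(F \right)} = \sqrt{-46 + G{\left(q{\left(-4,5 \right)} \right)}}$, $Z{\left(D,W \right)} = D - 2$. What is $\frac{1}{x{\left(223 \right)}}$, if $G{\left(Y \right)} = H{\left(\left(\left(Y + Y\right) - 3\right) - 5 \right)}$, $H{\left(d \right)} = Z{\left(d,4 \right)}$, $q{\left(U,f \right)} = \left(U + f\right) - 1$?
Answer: $- \frac{i \sqrt{14}}{28} \approx - 0.13363 i$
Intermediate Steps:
$q{\left(U,f \right)} = -1 + U + f$
$Z{\left(D,W \right)} = -2 + D$
$H{\left(d \right)} = -2 + d$
$G{\left(Y \right)} = -10 + 2 Y$ ($G{\left(Y \right)} = -2 + \left(\left(\left(Y + Y\right) - 3\right) - 5\right) = -2 + \left(\left(2 Y - 3\right) - 5\right) = -2 + \left(\left(-3 + 2 Y\right) - 5\right) = -2 + \left(-8 + 2 Y\right) = -10 + 2 Y$)
$x{\left(F \right)} = 2 i \sqrt{14}$ ($x{\left(F \right)} = \sqrt{-46 - \left(10 - 2 \left(-1 - 4 + 5\right)\right)} = \sqrt{-46 + \left(-10 + 2 \cdot 0\right)} = \sqrt{-46 + \left(-10 + 0\right)} = \sqrt{-46 - 10} = \sqrt{-56} = 2 i \sqrt{14}$)
$\frac{1}{x{\left(223 \right)}} = \frac{1}{2 i \sqrt{14}} = - \frac{i \sqrt{14}}{28}$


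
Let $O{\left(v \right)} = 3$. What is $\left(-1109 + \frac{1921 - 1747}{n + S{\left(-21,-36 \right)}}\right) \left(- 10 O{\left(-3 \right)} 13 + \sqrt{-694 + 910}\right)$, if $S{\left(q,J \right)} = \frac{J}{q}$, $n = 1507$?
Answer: $\frac{4567263090}{10561} - \frac{70265586 \sqrt{6}}{10561} \approx 4.1617 \cdot 10^{5}$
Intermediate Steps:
$\left(-1109 + \frac{1921 - 1747}{n + S{\left(-21,-36 \right)}}\right) \left(- 10 O{\left(-3 \right)} 13 + \sqrt{-694 + 910}\right) = \left(-1109 + \frac{1921 - 1747}{1507 - \frac{36}{-21}}\right) \left(\left(-10\right) 3 \cdot 13 + \sqrt{-694 + 910}\right) = \left(-1109 + \frac{174}{1507 - - \frac{12}{7}}\right) \left(\left(-30\right) 13 + \sqrt{216}\right) = \left(-1109 + \frac{174}{1507 + \frac{12}{7}}\right) \left(-390 + 6 \sqrt{6}\right) = \left(-1109 + \frac{174}{\frac{10561}{7}}\right) \left(-390 + 6 \sqrt{6}\right) = \left(-1109 + 174 \cdot \frac{7}{10561}\right) \left(-390 + 6 \sqrt{6}\right) = \left(-1109 + \frac{1218}{10561}\right) \left(-390 + 6 \sqrt{6}\right) = - \frac{11710931 \left(-390 + 6 \sqrt{6}\right)}{10561} = \frac{4567263090}{10561} - \frac{70265586 \sqrt{6}}{10561}$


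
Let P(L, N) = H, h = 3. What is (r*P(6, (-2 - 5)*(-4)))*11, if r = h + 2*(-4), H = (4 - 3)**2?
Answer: -55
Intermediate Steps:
H = 1 (H = 1**2 = 1)
P(L, N) = 1
r = -5 (r = 3 + 2*(-4) = 3 - 8 = -5)
(r*P(6, (-2 - 5)*(-4)))*11 = -5*1*11 = -5*11 = -55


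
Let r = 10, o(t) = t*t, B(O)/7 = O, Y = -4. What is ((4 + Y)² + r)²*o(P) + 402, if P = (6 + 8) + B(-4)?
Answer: 20002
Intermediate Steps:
B(O) = 7*O
P = -14 (P = (6 + 8) + 7*(-4) = 14 - 28 = -14)
o(t) = t²
((4 + Y)² + r)²*o(P) + 402 = ((4 - 4)² + 10)²*(-14)² + 402 = (0² + 10)²*196 + 402 = (0 + 10)²*196 + 402 = 10²*196 + 402 = 100*196 + 402 = 19600 + 402 = 20002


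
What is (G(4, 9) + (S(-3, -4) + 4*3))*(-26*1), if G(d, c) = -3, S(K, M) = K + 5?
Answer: -286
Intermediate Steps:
S(K, M) = 5 + K
(G(4, 9) + (S(-3, -4) + 4*3))*(-26*1) = (-3 + ((5 - 3) + 4*3))*(-26*1) = (-3 + (2 + 12))*(-26) = (-3 + 14)*(-26) = 11*(-26) = -286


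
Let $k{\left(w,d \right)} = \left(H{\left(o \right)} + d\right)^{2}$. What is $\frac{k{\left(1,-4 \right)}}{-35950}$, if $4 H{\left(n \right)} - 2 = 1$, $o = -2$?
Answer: $- \frac{169}{575200} \approx -0.00029381$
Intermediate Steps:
$H{\left(n \right)} = \frac{3}{4}$ ($H{\left(n \right)} = \frac{1}{2} + \frac{1}{4} \cdot 1 = \frac{1}{2} + \frac{1}{4} = \frac{3}{4}$)
$k{\left(w,d \right)} = \left(\frac{3}{4} + d\right)^{2}$
$\frac{k{\left(1,-4 \right)}}{-35950} = \frac{\frac{1}{16} \left(3 + 4 \left(-4\right)\right)^{2}}{-35950} = \frac{\left(3 - 16\right)^{2}}{16} \left(- \frac{1}{35950}\right) = \frac{\left(-13\right)^{2}}{16} \left(- \frac{1}{35950}\right) = \frac{1}{16} \cdot 169 \left(- \frac{1}{35950}\right) = \frac{169}{16} \left(- \frac{1}{35950}\right) = - \frac{169}{575200}$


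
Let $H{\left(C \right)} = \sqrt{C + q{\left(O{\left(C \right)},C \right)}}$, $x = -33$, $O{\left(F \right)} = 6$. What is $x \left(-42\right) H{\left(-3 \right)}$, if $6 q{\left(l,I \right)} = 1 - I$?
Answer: $462 i \sqrt{21} \approx 2117.1 i$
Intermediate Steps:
$q{\left(l,I \right)} = \frac{1}{6} - \frac{I}{6}$ ($q{\left(l,I \right)} = \frac{1 - I}{6} = \frac{1}{6} - \frac{I}{6}$)
$H{\left(C \right)} = \sqrt{\frac{1}{6} + \frac{5 C}{6}}$ ($H{\left(C \right)} = \sqrt{C - \left(- \frac{1}{6} + \frac{C}{6}\right)} = \sqrt{\frac{1}{6} + \frac{5 C}{6}}$)
$x \left(-42\right) H{\left(-3 \right)} = \left(-33\right) \left(-42\right) \frac{\sqrt{6 + 30 \left(-3\right)}}{6} = 1386 \frac{\sqrt{6 - 90}}{6} = 1386 \frac{\sqrt{-84}}{6} = 1386 \frac{2 i \sqrt{21}}{6} = 1386 \frac{i \sqrt{21}}{3} = 462 i \sqrt{21}$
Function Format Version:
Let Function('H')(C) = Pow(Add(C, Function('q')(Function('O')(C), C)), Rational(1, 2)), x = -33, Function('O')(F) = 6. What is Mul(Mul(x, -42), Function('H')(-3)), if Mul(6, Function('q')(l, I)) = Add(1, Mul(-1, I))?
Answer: Mul(462, I, Pow(21, Rational(1, 2))) ≈ Mul(2117.1, I)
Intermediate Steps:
Function('q')(l, I) = Add(Rational(1, 6), Mul(Rational(-1, 6), I)) (Function('q')(l, I) = Mul(Rational(1, 6), Add(1, Mul(-1, I))) = Add(Rational(1, 6), Mul(Rational(-1, 6), I)))
Function('H')(C) = Pow(Add(Rational(1, 6), Mul(Rational(5, 6), C)), Rational(1, 2)) (Function('H')(C) = Pow(Add(C, Add(Rational(1, 6), Mul(Rational(-1, 6), C))), Rational(1, 2)) = Pow(Add(Rational(1, 6), Mul(Rational(5, 6), C)), Rational(1, 2)))
Mul(Mul(x, -42), Function('H')(-3)) = Mul(Mul(-33, -42), Mul(Rational(1, 6), Pow(Add(6, Mul(30, -3)), Rational(1, 2)))) = Mul(1386, Mul(Rational(1, 6), Pow(Add(6, -90), Rational(1, 2)))) = Mul(1386, Mul(Rational(1, 6), Pow(-84, Rational(1, 2)))) = Mul(1386, Mul(Rational(1, 6), Mul(2, I, Pow(21, Rational(1, 2))))) = Mul(1386, Mul(Rational(1, 3), I, Pow(21, Rational(1, 2)))) = Mul(462, I, Pow(21, Rational(1, 2)))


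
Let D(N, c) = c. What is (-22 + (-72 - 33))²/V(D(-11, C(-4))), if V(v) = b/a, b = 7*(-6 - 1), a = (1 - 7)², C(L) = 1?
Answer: -580644/49 ≈ -11850.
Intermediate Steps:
a = 36 (a = (-6)² = 36)
b = -49 (b = 7*(-7) = -49)
V(v) = -49/36
(-22 + (-72 - 33))²/V(D(-11, C(-4))) = (-22 + (-72 - 33))²/(-49/36) = (-22 - 105)²*(-36/49) = (-127)²*(-36/49) = 16129*(-36/49) = -580644/49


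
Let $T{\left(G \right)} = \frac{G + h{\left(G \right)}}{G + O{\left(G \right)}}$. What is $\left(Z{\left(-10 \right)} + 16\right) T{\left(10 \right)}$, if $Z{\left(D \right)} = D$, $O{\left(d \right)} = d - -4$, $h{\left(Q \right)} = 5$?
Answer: $\frac{15}{4} \approx 3.75$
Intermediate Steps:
$O{\left(d \right)} = 4 + d$ ($O{\left(d \right)} = d + 4 = 4 + d$)
$T{\left(G \right)} = \frac{5 + G}{4 + 2 G}$ ($T{\left(G \right)} = \frac{G + 5}{G + \left(4 + G\right)} = \frac{5 + G}{4 + 2 G}$)
$\left(Z{\left(-10 \right)} + 16\right) T{\left(10 \right)} = \left(-10 + 16\right) \frac{5 + 10}{2 \left(2 + 10\right)} = 6 \cdot \frac{1}{2} \cdot \frac{1}{12} \cdot 15 = 6 \cdot \frac{5}{8} = \frac{15}{4}$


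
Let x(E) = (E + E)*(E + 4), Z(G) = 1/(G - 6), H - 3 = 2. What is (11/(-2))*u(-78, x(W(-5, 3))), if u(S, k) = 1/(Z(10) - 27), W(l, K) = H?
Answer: 22/107 ≈ 0.20561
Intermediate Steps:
H = 5 (H = 3 + 2 = 5)
W(l, K) = 5
Z(G) = 1/(-6 + G)
x(E) = 2*E*(4 + E) (x(E) = (2*E)*(4 + E) = 2*E*(4 + E))
u(S, k) = -4/107 (u(S, k) = 1/(1/(-6 + 10) - 27) = 1/(1/4 - 27) = 1/(¼ - 27) = 1/(-107/4) = -4/107)
(11/(-2))*u(-78, x(W(-5, 3))) = (11/(-2))*(-4/107) = (11*(-½))*(-4/107) = -11/2*(-4/107) = 22/107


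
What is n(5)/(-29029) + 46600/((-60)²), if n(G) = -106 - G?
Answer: 6765755/522522 ≈ 12.948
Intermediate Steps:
n(5)/(-29029) + 46600/((-60)²) = (-106 - 1*5)/(-29029) + 46600/((-60)²) = (-106 - 5)*(-1/29029) + 46600/3600 = -111*(-1/29029) + 46600*(1/3600) = 111/29029 + 233/18 = 6765755/522522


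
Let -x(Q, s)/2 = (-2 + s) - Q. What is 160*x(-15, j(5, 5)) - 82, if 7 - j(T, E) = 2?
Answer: -5842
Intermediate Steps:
j(T, E) = 5 (j(T, E) = 7 - 1*2 = 7 - 2 = 5)
x(Q, s) = 4 - 2*s + 2*Q (x(Q, s) = -2*((-2 + s) - Q) = -2*(-2 + s - Q) = 4 - 2*s + 2*Q)
160*x(-15, j(5, 5)) - 82 = 160*(4 - 2*5 + 2*(-15)) - 82 = 160*(4 - 10 - 30) - 82 = 160*(-36) - 82 = -5760 - 82 = -5842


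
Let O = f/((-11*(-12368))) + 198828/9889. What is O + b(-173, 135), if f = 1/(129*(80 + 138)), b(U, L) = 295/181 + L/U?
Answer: 2256939992068031731/107701743885898272 ≈ 20.955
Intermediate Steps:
b(U, L) = 295/181 + L/U (b(U, L) = 295*(1/181) + L/U = 295/181 + L/U)
f = 1/28122 (f = 1/(129*218) = 1/28122 ≈ 3.5559e-5)
O = 69154942486787/3439521728544 (O = 1/(28122*((-11*(-12368)))) + 198828/9889 = (1/28122)/136048 + 198828*(1/9889) = (1/28122)*(1/136048) + 198828/9889 = 1/3825941856 + 198828/9889 = 69154942486787/3439521728544 ≈ 20.106)
O + b(-173, 135) = 69154942486787/3439521728544 + (295/181 + 135/(-173)) = 69154942486787/3439521728544 + (295/181 + 135*(-1/173)) = 69154942486787/3439521728544 + (295/181 - 135/173) = 69154942486787/3439521728544 + 26600/31313 = 2256939992068031731/107701743885898272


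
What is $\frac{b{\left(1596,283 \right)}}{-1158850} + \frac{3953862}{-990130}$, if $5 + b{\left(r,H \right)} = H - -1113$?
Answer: $- \frac{458331024953}{114741215050} \approx -3.9945$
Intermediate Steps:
$b{\left(r,H \right)} = 1108 + H$ ($b{\left(r,H \right)} = -5 + \left(H - -1113\right) = -5 + \left(H + 1113\right) = -5 + \left(1113 + H\right) = 1108 + H$)
$\frac{b{\left(1596,283 \right)}}{-1158850} + \frac{3953862}{-990130} = \frac{1108 + 283}{-1158850} + \frac{3953862}{-990130} = 1391 \left(- \frac{1}{1158850}\right) + 3953862 \left(- \frac{1}{990130}\right) = - \frac{1391}{1158850} - \frac{1976931}{495065} = - \frac{458331024953}{114741215050}$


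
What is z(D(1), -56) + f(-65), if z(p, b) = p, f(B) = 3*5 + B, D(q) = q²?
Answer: -49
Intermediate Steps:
f(B) = 15 + B
z(D(1), -56) + f(-65) = 1² + (15 - 65) = 1 - 50 = -49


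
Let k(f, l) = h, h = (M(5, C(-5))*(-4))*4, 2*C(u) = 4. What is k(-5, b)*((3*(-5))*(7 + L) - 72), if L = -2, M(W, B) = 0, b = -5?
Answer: 0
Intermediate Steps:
C(u) = 2 (C(u) = (½)*4 = 2)
h = 0 (h = (0*(-4))*4 = 0*4 = 0)
k(f, l) = 0
k(-5, b)*((3*(-5))*(7 + L) - 72) = 0*((3*(-5))*(7 - 2) - 72) = 0*(-15*5 - 72) = 0*(-75 - 72) = 0*(-147) = 0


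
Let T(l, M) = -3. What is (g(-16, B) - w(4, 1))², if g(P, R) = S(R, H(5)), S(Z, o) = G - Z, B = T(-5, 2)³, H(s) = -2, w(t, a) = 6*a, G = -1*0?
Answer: 441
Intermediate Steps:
G = 0
B = -27 (B = (-3)³ = -27)
S(Z, o) = -Z (S(Z, o) = 0 - Z = -Z)
g(P, R) = -R
(g(-16, B) - w(4, 1))² = (-1*(-27) - 6)² = (27 - 1*6)² = (27 - 6)² = 21² = 441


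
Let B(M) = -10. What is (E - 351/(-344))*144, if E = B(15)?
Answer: -55602/43 ≈ -1293.1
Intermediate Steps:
E = -10
(E - 351/(-344))*144 = (-10 - 351/(-344))*144 = (-10 - 351*(-1/344))*144 = (-10 + 351/344)*144 = -3089/344*144 = -55602/43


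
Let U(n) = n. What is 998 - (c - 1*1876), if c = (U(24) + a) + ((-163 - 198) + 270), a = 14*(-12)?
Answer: 3109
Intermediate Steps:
a = -168
c = -235 (c = (24 - 168) + ((-163 - 198) + 270) = -144 + (-361 + 270) = -144 - 91 = -235)
998 - (c - 1*1876) = 998 - (-235 - 1*1876) = 998 - (-235 - 1876) = 998 - 1*(-2111) = 998 + 2111 = 3109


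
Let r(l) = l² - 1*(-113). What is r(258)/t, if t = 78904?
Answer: 66677/78904 ≈ 0.84504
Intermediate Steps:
r(l) = 113 + l² (r(l) = l² + 113 = 113 + l²)
r(258)/t = (113 + 258²)/78904 = (113 + 66564)*(1/78904) = 66677*(1/78904) = 66677/78904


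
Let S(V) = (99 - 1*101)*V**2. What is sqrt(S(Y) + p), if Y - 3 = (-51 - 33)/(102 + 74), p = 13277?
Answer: sqrt(25679630)/44 ≈ 115.17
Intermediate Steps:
Y = 111/44 (Y = 3 + (-51 - 33)/(102 + 74) = 3 - 84/176 = 3 - 84*1/176 = 3 - 21/44 = 111/44 ≈ 2.5227)
S(V) = -2*V**2 (S(V) = (99 - 101)*V**2 = -2*V**2)
sqrt(S(Y) + p) = sqrt(-2*(111/44)**2 + 13277) = sqrt(-2*12321/1936 + 13277) = sqrt(-12321/968 + 13277) = sqrt(12839815/968) = sqrt(25679630)/44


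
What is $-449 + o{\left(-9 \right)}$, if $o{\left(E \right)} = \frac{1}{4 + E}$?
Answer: $- \frac{2246}{5} \approx -449.2$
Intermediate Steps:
$-449 + o{\left(-9 \right)} = -449 + \frac{1}{4 - 9} = -449 + \frac{1}{-5} = -449 - \frac{1}{5} = - \frac{2246}{5}$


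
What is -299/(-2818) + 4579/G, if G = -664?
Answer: -6352543/935576 ≈ -6.7900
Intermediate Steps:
-299/(-2818) + 4579/G = -299/(-2818) + 4579/(-664) = -299*(-1/2818) + 4579*(-1/664) = 299/2818 - 4579/664 = -6352543/935576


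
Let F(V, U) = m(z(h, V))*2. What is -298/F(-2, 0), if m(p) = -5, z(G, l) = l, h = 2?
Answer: 149/5 ≈ 29.800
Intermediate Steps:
F(V, U) = -10 (F(V, U) = -5*2 = -10)
-298/F(-2, 0) = -298/(-10) = -⅒*(-298) = 149/5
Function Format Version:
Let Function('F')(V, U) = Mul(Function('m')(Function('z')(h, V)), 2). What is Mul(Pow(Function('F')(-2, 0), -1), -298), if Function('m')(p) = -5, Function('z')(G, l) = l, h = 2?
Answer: Rational(149, 5) ≈ 29.800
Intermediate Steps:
Function('F')(V, U) = -10 (Function('F')(V, U) = Mul(-5, 2) = -10)
Mul(Pow(Function('F')(-2, 0), -1), -298) = Mul(Pow(-10, -1), -298) = Mul(Rational(-1, 10), -298) = Rational(149, 5)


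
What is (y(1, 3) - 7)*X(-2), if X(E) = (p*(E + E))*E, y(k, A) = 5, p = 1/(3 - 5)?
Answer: 8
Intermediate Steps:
p = -½ (p = 1/(-2) = -½ ≈ -0.50000)
X(E) = -E² (X(E) = (-(E + E)/2)*E = (-E)*E = -E²)
(y(1, 3) - 7)*X(-2) = (5 - 7)*(-1*(-2)²) = -(-2)*4 = -2*(-4) = 8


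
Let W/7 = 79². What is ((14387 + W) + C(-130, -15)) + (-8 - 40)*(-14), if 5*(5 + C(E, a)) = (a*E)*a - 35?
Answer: 52884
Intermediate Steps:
W = 43687 (W = 7*79² = 7*6241 = 43687)
C(E, a) = -12 + E*a²/5 (C(E, a) = -5 + ((a*E)*a - 35)/5 = -5 + ((E*a)*a - 35)/5 = -5 + (E*a² - 35)/5 = -5 + (-35 + E*a²)/5 = -5 + (-7 + E*a²/5) = -12 + E*a²/5)
((14387 + W) + C(-130, -15)) + (-8 - 40)*(-14) = ((14387 + 43687) + (-12 + (⅕)*(-130)*(-15)²)) + (-8 - 40)*(-14) = (58074 + (-12 + (⅕)*(-130)*225)) - 48*(-14) = (58074 + (-12 - 5850)) + 672 = (58074 - 5862) + 672 = 52212 + 672 = 52884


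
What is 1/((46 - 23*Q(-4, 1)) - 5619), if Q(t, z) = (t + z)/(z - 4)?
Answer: -1/5596 ≈ -0.00017870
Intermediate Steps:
Q(t, z) = (t + z)/(-4 + z)
1/((46 - 23*Q(-4, 1)) - 5619) = 1/((46 - 23*(-4 + 1)/(-4 + 1)) - 5619) = 1/((46 - 23*(-3)/(-3)) - 5619) = 1/((46 - (-23)*(-3)/3) - 5619) = 1/((46 - 23*1) - 5619) = 1/((46 - 23) - 5619) = 1/(23 - 5619) = 1/(-5596) = -1/5596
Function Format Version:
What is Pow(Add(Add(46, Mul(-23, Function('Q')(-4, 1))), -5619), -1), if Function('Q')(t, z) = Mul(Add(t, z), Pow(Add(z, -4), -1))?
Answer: Rational(-1, 5596) ≈ -0.00017870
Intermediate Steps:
Function('Q')(t, z) = Mul(Pow(Add(-4, z), -1), Add(t, z)) (Function('Q')(t, z) = Mul(Add(t, z), Pow(Add(-4, z), -1)) = Mul(Pow(Add(-4, z), -1), Add(t, z)))
Pow(Add(Add(46, Mul(-23, Function('Q')(-4, 1))), -5619), -1) = Pow(Add(Add(46, Mul(-23, Mul(Pow(Add(-4, 1), -1), Add(-4, 1)))), -5619), -1) = Pow(Add(Add(46, Mul(-23, Mul(Pow(-3, -1), -3))), -5619), -1) = Pow(Add(Add(46, Mul(-23, Mul(Rational(-1, 3), -3))), -5619), -1) = Pow(Add(Add(46, Mul(-23, 1)), -5619), -1) = Pow(Add(Add(46, -23), -5619), -1) = Pow(Add(23, -5619), -1) = Pow(-5596, -1) = Rational(-1, 5596)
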